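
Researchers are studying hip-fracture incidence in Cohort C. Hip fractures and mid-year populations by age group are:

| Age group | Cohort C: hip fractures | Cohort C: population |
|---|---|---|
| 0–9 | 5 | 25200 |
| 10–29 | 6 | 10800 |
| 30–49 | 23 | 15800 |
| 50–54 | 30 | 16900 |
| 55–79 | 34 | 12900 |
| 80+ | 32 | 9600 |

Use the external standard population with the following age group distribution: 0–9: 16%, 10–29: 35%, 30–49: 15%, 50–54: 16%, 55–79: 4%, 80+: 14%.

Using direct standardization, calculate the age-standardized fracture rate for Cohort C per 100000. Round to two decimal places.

Age-specific rates per 100000 for Cohort C: 19.84, 55.56, 145.57, 177.51, 263.57, 333.33.
Standard weights: 0.16, 0.35, 0.15, 0.16, 0.04, 0.14.
Standardized rate: 0.1600×19.84 + 0.3500×55.56 + 0.1500×145.57 + 0.1600×177.51 + 0.0400×263.57 + 0.1400×333.33 = 130.0662 per 100000.

130.07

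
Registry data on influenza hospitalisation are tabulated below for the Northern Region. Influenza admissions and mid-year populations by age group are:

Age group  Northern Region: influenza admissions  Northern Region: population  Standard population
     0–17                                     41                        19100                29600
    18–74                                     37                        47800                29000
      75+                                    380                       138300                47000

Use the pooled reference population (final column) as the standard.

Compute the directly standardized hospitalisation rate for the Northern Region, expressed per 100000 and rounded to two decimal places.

203.72

Age-specific rates per 100000 for the Northern Region: 214.66, 77.41, 274.77.
Standard total = 105600; weights = 0.2803, 0.2746, 0.4451.
Standardized rate: 0.2803×214.66 + 0.2746×77.41 + 0.4451×274.77 = 203.7183 per 100000.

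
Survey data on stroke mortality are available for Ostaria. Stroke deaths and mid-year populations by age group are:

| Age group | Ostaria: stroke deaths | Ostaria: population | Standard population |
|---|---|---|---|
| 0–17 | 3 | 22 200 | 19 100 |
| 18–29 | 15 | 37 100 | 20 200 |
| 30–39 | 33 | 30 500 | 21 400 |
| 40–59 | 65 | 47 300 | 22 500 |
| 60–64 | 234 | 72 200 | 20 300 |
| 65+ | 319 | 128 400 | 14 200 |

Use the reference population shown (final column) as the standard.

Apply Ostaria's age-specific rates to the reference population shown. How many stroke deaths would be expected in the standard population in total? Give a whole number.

Age-specific rates per 100 000 for Ostaria: 13.51, 40.43, 108.20, 137.42, 324.10, 248.44.
Expected stroke deaths = Σ (standard pop × age-specific rate ÷ 100 000)
= 19 100×13.51/100 000 + 20 200×40.43/100 000 + 21 400×108.20/100 000 + 22 500×137.42/100 000 + 20 300×324.10/100 000 + 14 200×248.44/100 000
= 2.58 + 8.17 + 23.15 + 30.92 + 65.79 + 35.28 = 165.89.

166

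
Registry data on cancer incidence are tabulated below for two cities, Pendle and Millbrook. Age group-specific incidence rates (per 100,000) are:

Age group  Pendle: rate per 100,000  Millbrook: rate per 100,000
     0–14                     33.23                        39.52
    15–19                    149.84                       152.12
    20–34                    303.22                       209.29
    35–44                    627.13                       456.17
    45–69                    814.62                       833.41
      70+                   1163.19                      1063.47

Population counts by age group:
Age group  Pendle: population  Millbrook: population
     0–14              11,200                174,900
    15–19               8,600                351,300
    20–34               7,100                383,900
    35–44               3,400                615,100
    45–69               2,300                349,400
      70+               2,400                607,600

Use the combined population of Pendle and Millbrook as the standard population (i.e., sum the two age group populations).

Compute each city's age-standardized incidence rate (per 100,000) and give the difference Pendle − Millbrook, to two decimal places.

Combined standard total = 2,517,200; weights = 0.0739, 0.1430, 0.1553, 0.2457, 0.1397, 0.2423.
Pendle: 0.0739×33.23 + 0.1430×149.84 + 0.1553×303.22 + 0.2457×627.13 + 0.1397×814.62 + 0.2423×1163.19 = 620.7684 per 100,000.
Millbrook: 0.0739×39.52 + 0.1430×152.12 + 0.1553×209.29 + 0.2457×456.17 + 0.1397×833.41 + 0.2423×1063.47 = 543.4225 per 100,000.
Difference = 620.7684 − 543.4225 = 77.3459.

77.35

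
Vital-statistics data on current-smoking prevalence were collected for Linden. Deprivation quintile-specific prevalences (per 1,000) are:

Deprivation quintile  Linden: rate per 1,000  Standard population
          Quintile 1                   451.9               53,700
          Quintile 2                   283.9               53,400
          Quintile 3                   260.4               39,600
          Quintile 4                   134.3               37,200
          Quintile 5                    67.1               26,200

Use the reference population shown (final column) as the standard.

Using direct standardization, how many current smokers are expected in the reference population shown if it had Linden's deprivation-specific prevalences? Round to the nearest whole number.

Expected current smokers = Σ (standard pop × deprivation-specific rate ÷ 1,000)
= 53,700×451.9/1,000 + 53,400×283.9/1,000 + 39,600×260.4/1,000 + 37,200×134.3/1,000 + 26,200×67.1/1,000
= 24267.03 + 15160.26 + 10311.84 + 4995.96 + 1758.02 = 56493.11.

56493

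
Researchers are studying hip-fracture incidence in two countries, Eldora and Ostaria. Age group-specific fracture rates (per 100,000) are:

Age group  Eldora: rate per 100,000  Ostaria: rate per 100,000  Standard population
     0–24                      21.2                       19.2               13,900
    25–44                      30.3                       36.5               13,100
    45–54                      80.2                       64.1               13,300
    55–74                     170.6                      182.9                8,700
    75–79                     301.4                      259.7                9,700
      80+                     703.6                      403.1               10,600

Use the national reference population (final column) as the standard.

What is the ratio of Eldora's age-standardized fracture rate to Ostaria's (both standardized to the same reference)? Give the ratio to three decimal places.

1.365

Standard total = 69,300; weights = 0.2006, 0.1890, 0.1919, 0.1255, 0.1400, 0.1530.
Eldora: 0.2006×21.2 + 0.1890×30.3 + 0.1919×80.2 + 0.1255×170.6 + 0.1400×301.4 + 0.1530×703.6 = 196.5978 per 100,000.
Ostaria: 0.2006×19.2 + 0.1890×36.5 + 0.1919×64.1 + 0.1255×182.9 + 0.1400×259.7 + 0.1530×403.1 = 144.0222 per 100,000.
Ratio = 196.5978 ÷ 144.0222 = 1.36505.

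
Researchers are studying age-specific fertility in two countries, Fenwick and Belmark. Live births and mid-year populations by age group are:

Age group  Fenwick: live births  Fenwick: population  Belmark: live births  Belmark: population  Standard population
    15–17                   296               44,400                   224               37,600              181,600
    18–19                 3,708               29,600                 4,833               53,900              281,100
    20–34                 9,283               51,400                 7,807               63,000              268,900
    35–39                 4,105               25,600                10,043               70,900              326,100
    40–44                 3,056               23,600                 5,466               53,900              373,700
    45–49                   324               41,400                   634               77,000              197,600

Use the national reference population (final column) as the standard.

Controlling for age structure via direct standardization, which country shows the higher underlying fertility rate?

Age-specific rates per 1,000 for Fenwick: 6.667, 125.270, 180.603, 160.352, 129.492, 7.826.
For Belmark: 5.957, 89.666, 123.921, 141.650, 101.410, 8.234.
Standard total = 1,629,000; weights = 0.1115, 0.1726, 0.1651, 0.2002, 0.2294, 0.1213.
Fenwick: 0.1115×6.667 + 0.1726×125.270 + 0.1651×180.603 + 0.2002×160.352 + 0.2294×129.492 + 0.1213×7.826 = 114.9272 per 1,000.
Belmark: 0.1115×5.957 + 0.1726×89.666 + 0.1651×123.921 + 0.2002×141.650 + 0.2294×101.410 + 0.1213×8.234 = 89.2114 per 1,000.

Fenwick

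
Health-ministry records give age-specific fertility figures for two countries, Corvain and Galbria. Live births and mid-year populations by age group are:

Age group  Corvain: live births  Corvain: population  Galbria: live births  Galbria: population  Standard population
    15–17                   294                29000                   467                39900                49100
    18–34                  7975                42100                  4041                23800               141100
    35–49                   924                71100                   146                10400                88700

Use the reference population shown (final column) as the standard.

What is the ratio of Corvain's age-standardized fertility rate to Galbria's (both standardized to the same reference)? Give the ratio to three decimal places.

1.101

Age-specific rates per 1000 for Corvain: 10.138, 189.430, 12.996.
For Galbria: 11.704, 169.790, 14.038.
Standard total = 278900; weights = 0.1760, 0.5059, 0.3180.
Corvain: 0.1760×10.138 + 0.5059×189.430 + 0.3180×12.996 = 101.7535 per 1000.
Galbria: 0.1760×11.704 + 0.5059×169.790 + 0.3180×14.038 = 92.4247 per 1000.
Ratio = 101.7535 ÷ 92.4247 = 1.10093.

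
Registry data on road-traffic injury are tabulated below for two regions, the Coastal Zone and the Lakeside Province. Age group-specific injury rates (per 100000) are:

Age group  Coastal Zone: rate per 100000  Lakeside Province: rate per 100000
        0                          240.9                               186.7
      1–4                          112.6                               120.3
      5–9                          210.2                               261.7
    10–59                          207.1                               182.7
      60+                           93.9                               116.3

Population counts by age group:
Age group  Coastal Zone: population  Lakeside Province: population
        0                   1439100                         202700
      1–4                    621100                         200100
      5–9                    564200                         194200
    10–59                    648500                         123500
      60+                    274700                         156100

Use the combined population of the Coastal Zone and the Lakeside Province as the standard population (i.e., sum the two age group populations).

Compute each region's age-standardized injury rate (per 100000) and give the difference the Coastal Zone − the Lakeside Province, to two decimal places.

Combined standard total = 4424200; weights = 0.3711, 0.1856, 0.1714, 0.1745, 0.0974.
The Coastal Zone: 0.3711×240.9 + 0.1856×112.6 + 0.1714×210.2 + 0.1745×207.1 + 0.0974×93.9 = 191.6111 per 100000.
The Lakeside Province: 0.3711×186.7 + 0.1856×120.3 + 0.1714×261.7 + 0.1745×182.7 + 0.0974×116.3 = 179.6786 per 100000.
Difference = 191.6111 − 179.6786 = 11.9325.

11.93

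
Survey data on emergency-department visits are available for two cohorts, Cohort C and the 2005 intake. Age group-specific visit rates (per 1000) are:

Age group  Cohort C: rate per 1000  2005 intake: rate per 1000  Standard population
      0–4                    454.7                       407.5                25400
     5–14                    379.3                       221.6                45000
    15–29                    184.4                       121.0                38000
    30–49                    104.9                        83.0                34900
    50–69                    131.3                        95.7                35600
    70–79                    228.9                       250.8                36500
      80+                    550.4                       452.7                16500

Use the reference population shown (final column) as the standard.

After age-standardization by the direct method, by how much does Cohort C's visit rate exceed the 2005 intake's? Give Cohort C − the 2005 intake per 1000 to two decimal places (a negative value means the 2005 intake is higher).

Standard total = 231900; weights = 0.1095, 0.1940, 0.1639, 0.1505, 0.1535, 0.1574, 0.0712.
Cohort C: 0.1095×454.7 + 0.1940×379.3 + 0.1639×184.4 + 0.1505×104.9 + 0.1535×131.3 + 0.1574×228.9 + 0.0712×550.4 = 264.7556 per 1000.
The 2005 intake: 0.1095×407.5 + 0.1940×221.6 + 0.1639×121.0 + 0.1505×83.0 + 0.1535×95.7 + 0.1574×250.8 + 0.0712×452.7 = 206.3298 per 1000.
Difference = 264.7556 − 206.3298 = 58.4258.

58.43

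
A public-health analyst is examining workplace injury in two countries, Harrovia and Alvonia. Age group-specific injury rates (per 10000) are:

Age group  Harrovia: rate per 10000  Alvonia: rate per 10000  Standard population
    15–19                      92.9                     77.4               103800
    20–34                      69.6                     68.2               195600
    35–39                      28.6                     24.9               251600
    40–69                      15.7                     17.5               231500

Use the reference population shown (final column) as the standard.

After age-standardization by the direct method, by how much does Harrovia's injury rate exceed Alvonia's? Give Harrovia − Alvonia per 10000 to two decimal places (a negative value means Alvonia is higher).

Standard total = 782500; weights = 0.1327, 0.2500, 0.3215, 0.2958.
Harrovia: 0.1327×92.9 + 0.2500×69.6 + 0.3215×28.6 + 0.2958×15.7 = 43.5618 per 10000.
Alvonia: 0.1327×77.4 + 0.2500×68.2 + 0.3215×24.9 + 0.2958×17.5 = 40.4986 per 10000.
Difference = 43.5618 − 40.4986 = 3.0632.

3.06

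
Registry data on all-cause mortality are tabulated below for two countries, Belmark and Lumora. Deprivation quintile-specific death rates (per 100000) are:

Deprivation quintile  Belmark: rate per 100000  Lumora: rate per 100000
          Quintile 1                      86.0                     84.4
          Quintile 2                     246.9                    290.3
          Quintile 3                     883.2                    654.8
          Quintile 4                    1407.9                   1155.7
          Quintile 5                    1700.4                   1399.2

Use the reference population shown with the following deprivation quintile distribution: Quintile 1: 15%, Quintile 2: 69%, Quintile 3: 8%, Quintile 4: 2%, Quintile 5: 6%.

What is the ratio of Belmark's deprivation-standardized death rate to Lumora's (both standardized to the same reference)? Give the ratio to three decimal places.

Standard weights: 0.15, 0.69, 0.08, 0.02, 0.06.
Belmark: 0.1500×86.0 + 0.6900×246.9 + 0.0800×883.2 + 0.0200×1407.9 + 0.0600×1700.4 = 384.0990 per 100000.
Lumora: 0.1500×84.4 + 0.6900×290.3 + 0.0800×654.8 + 0.0200×1155.7 + 0.0600×1399.2 = 372.4170 per 100000.
Ratio = 384.0990 ÷ 372.4170 = 1.03137.

1.031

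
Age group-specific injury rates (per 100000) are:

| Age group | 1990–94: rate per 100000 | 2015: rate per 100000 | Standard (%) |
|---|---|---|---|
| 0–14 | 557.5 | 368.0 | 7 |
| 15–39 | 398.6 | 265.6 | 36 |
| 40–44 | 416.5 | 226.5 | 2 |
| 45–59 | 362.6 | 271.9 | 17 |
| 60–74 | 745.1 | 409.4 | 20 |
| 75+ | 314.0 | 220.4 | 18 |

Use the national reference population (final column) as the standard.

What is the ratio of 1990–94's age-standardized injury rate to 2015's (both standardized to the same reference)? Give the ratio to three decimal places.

Standard weights: 0.07, 0.36, 0.02, 0.17, 0.20, 0.18.
1990–94: 0.0700×557.5 + 0.3600×398.6 + 0.0200×416.5 + 0.1700×362.6 + 0.2000×745.1 + 0.1800×314.0 = 458.0330 per 100000.
2015: 0.0700×368.0 + 0.3600×265.6 + 0.0200×226.5 + 0.1700×271.9 + 0.2000×409.4 + 0.1800×220.4 = 293.6810 per 100000.
Ratio = 458.0330 ÷ 293.6810 = 1.55963.

1.560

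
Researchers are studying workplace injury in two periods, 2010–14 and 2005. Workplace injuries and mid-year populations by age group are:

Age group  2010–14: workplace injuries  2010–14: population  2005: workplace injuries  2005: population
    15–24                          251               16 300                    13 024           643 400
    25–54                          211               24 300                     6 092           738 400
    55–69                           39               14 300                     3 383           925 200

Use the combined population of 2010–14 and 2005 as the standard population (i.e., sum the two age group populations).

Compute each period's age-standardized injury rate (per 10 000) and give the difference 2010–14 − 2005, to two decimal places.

-15.83

Age-specific rates per 10 000 for 2010–14: 153.99, 86.83, 27.27.
For 2005: 202.42, 82.50, 36.57.
Combined standard total = 2 361 900; weights = 0.2793, 0.3229, 0.3978.
2010–14: 0.2793×153.99 + 0.3229×86.83 + 0.3978×27.27 = 81.8979 per 10 000.
2005: 0.2793×202.42 + 0.3229×82.50 + 0.3978×36.57 = 97.7252 per 10 000.
Difference = 81.8979 − 97.7252 = -15.8273.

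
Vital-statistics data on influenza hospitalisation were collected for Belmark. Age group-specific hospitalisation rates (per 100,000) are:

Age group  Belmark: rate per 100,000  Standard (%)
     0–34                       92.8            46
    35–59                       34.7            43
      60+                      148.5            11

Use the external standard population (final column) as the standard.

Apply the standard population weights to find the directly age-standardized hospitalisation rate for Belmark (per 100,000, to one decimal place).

73.9

Standard weights: 0.46, 0.43, 0.11.
Standardized rate: 0.4600×92.8 + 0.4300×34.7 + 0.1100×148.5 = 73.9440 per 100,000.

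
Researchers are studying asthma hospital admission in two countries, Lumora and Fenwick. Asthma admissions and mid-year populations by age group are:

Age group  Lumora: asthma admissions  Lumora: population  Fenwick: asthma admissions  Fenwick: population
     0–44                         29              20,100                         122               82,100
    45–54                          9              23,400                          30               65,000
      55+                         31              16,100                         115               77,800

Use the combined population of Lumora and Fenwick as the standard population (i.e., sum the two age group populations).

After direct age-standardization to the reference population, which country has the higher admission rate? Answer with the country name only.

Lumora

Age-specific rates per 10,000 for Lumora: 14.43, 3.85, 19.25.
For Fenwick: 14.86, 4.62, 14.78.
Combined standard total = 284,500; weights = 0.3592, 0.3107, 0.3301.
Lumora: 0.3592×14.43 + 0.3107×3.85 + 0.3301×19.25 = 12.7330 per 10,000.
Fenwick: 0.3592×14.86 + 0.3107×4.62 + 0.3301×14.78 = 11.6508 per 10,000.
The crude rates (11.58 vs 11.87) would put Fenwick higher, but that reflects its age composition; once standardized to a common age structure, Lumora has the higher underlying rate.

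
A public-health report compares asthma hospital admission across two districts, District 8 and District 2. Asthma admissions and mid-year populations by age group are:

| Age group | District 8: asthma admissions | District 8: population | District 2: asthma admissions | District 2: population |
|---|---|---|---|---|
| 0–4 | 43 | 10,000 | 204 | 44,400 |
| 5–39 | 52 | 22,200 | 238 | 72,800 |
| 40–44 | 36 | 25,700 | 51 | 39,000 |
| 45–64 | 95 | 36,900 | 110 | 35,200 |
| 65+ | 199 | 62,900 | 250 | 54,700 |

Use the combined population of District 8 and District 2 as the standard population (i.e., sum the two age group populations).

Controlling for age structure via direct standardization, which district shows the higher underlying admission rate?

Age-specific rates per 10,000 for District 8: 43.00, 23.42, 14.01, 25.75, 31.64.
For District 2: 45.95, 32.69, 13.08, 31.25, 45.70.
Combined standard total = 403,800; weights = 0.1347, 0.2353, 0.1602, 0.1786, 0.2912.
District 8: 0.1347×43.00 + 0.2353×23.42 + 0.1602×14.01 + 0.1786×25.75 + 0.2912×31.64 = 27.3589 per 10,000.
District 2: 0.1347×45.95 + 0.2353×32.69 + 0.1602×13.08 + 0.1786×31.25 + 0.2912×45.70 = 34.8668 per 10,000.

District 2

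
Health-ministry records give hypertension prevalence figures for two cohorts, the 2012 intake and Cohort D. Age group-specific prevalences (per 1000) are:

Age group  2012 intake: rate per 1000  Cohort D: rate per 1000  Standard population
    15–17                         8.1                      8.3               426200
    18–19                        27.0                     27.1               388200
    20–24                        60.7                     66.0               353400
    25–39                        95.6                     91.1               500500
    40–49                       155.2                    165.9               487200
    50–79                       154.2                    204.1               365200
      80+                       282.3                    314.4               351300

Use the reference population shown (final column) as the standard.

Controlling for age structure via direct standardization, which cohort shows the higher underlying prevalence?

Cohort D

Standard total = 2872000; weights = 0.1484, 0.1352, 0.1231, 0.1743, 0.1696, 0.1272, 0.1223.
The 2012 intake: 0.1484×8.1 + 0.1352×27.0 + 0.1231×60.7 + 0.1743×95.6 + 0.1696×155.2 + 0.1272×154.2 + 0.1223×282.3 = 109.4471 per 1000.
Cohort D: 0.1484×8.3 + 0.1352×27.1 + 0.1231×66.0 + 0.1743×91.1 + 0.1696×165.9 + 0.1272×204.1 + 0.1223×314.4 = 121.4450 per 1000.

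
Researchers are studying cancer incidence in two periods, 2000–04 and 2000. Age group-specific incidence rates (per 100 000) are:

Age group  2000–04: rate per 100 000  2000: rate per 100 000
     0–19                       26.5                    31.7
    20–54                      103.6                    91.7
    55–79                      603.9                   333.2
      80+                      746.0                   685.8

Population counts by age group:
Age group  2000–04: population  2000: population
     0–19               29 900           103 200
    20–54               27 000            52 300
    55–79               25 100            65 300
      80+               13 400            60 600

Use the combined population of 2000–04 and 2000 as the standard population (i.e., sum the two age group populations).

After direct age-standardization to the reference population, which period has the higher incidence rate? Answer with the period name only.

2000–04

Combined standard total = 376 800; weights = 0.3532, 0.2105, 0.2399, 0.1964.
2000–04: 0.3532×26.5 + 0.2105×103.6 + 0.2399×603.9 + 0.1964×746.0 = 322.5562 per 100 000.
2000: 0.3532×31.7 + 0.2105×91.7 + 0.2399×333.2 + 0.1964×685.8 = 245.1209 per 100 000.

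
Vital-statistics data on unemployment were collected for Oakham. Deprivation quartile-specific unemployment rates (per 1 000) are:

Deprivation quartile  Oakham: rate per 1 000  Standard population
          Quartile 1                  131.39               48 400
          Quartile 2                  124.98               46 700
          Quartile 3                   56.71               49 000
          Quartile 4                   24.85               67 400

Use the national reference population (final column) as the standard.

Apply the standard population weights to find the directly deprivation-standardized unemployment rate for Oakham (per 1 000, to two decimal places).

Standard total = 211 500; weights = 0.2288, 0.2208, 0.2317, 0.3187.
Standardized rate: 0.2288×131.39 + 0.2208×124.98 + 0.2317×56.71 + 0.3187×24.85 = 78.7211 per 1 000.

78.72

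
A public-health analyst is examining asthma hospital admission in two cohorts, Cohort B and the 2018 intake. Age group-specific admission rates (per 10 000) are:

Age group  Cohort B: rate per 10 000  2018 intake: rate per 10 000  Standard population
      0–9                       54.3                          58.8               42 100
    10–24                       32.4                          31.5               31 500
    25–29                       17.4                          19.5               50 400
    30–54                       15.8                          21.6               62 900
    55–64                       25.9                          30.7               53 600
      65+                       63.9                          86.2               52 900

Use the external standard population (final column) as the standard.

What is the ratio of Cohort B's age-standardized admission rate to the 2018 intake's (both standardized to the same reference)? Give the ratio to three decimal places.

Standard total = 293 400; weights = 0.1435, 0.1074, 0.1718, 0.2144, 0.1827, 0.1803.
Cohort B: 0.1435×54.3 + 0.1074×32.4 + 0.1718×17.4 + 0.2144×15.8 + 0.1827×25.9 + 0.1803×63.9 = 33.8990 per 10 000.
The 2018 intake: 0.1435×58.8 + 0.1074×31.5 + 0.1718×19.5 + 0.2144×21.6 + 0.1827×30.7 + 0.1803×86.2 = 40.9498 per 10 000.
Ratio = 33.8990 ÷ 40.9498 = 0.82782.

0.828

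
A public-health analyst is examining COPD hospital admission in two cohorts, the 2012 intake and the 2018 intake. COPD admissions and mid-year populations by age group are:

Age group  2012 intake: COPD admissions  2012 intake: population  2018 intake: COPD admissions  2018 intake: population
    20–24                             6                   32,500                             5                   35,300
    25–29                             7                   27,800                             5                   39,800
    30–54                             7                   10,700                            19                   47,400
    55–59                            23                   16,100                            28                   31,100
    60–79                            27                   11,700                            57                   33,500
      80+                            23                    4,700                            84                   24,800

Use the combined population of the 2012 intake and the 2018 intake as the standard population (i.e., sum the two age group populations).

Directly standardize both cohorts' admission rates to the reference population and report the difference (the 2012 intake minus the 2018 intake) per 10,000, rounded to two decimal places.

3.90

Age-specific rates per 10,000 for the 2012 intake: 1.85, 2.52, 6.54, 14.29, 23.08, 48.94.
For the 2018 intake: 1.42, 1.26, 4.01, 9.00, 17.01, 33.87.
Combined standard total = 315,400; weights = 0.2150, 0.2143, 0.1842, 0.1497, 0.1433, 0.0935.
The 2012 intake: 0.2150×1.85 + 0.2143×2.52 + 0.1842×6.54 + 0.1497×14.29 + 0.1433×23.08 + 0.0935×48.94 = 12.1638 per 10,000.
The 2018 intake: 0.2150×1.42 + 0.2143×1.26 + 0.1842×4.01 + 0.1497×9.00 + 0.1433×17.01 + 0.0935×33.87 = 8.2659 per 10,000.
Difference = 12.1638 − 8.2659 = 3.8979.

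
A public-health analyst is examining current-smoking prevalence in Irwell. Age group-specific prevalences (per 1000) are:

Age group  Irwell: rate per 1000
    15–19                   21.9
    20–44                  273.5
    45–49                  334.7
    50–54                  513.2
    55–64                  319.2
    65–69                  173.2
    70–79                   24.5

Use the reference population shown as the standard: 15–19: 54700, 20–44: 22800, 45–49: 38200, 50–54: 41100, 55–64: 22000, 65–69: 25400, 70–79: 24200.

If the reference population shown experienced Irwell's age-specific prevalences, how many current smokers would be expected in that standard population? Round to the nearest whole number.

Expected current smokers = Σ (standard pop × age-specific rate ÷ 1000)
= 54700×21.9/1000 + 22800×273.5/1000 + 38200×334.7/1000 + 41100×513.2/1000 + 22000×319.2/1000 + 25400×173.2/1000 + 24200×24.5/1000
= 1197.93 + 6235.80 + 12785.54 + 21092.52 + 7022.40 + 4399.28 + 592.90 = 53326.37.

53326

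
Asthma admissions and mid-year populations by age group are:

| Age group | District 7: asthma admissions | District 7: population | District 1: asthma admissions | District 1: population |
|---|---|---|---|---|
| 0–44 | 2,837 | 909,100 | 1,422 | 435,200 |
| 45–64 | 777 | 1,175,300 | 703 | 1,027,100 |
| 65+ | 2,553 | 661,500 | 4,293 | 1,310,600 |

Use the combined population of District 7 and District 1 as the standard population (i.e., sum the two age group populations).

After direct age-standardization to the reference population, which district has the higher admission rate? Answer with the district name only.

Age-specific rates per 10,000 for District 7: 31.21, 6.61, 38.59.
For District 1: 32.67, 6.84, 32.76.
Combined standard total = 5,518,800; weights = 0.2436, 0.3991, 0.3573.
District 7: 0.2436×31.21 + 0.3991×6.61 + 0.3573×38.59 = 24.0311 per 10,000.
District 1: 0.2436×32.67 + 0.3991×6.84 + 0.3573×32.76 = 22.3956 per 10,000.
The crude rates (22.46 vs 23.15) would put District 1 higher, but that reflects its age composition; once standardized to a common age structure, District 7 has the higher underlying rate.

District 7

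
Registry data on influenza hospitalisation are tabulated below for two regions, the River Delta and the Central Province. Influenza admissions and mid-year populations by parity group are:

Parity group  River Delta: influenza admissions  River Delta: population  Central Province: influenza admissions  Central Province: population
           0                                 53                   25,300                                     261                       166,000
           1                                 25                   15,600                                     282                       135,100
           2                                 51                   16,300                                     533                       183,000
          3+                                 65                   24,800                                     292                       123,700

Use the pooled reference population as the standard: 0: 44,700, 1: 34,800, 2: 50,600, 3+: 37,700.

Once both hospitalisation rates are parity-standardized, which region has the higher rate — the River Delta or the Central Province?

River Delta

Parity-specific rates per 100,000 for the River Delta: 209.49, 160.26, 312.88, 262.10.
For the Central Province: 157.23, 208.73, 291.26, 236.05.
Standard total = 167,800; weights = 0.2664, 0.2074, 0.3015, 0.2247.
The River Delta: 0.2664×209.49 + 0.2074×160.26 + 0.3015×312.88 + 0.2247×262.10 = 242.2760 per 100,000.
The Central Province: 0.2664×157.23 + 0.2074×208.73 + 0.3015×291.26 + 0.2247×236.05 = 226.0367 per 100,000.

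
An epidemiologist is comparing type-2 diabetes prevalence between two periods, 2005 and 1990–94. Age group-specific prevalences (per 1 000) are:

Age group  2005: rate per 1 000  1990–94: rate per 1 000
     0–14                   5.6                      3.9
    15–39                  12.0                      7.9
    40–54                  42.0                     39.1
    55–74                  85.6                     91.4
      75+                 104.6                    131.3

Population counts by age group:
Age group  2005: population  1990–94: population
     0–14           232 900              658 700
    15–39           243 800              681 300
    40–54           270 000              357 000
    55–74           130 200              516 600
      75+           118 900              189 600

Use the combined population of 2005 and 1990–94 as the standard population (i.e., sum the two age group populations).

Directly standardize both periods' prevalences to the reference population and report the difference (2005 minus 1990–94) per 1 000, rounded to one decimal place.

Combined standard total = 3 399 000; weights = 0.2623, 0.2722, 0.1845, 0.1903, 0.0908.
2005: 0.2623×5.6 + 0.2722×12.0 + 0.1845×42.0 + 0.1903×85.6 + 0.0908×104.6 = 38.2652 per 1 000.
1990–94: 0.2623×3.9 + 0.2722×7.9 + 0.1845×39.1 + 0.1903×91.4 + 0.0908×131.3 = 39.6954 per 1 000.
Difference = 38.2652 − 39.6954 = -1.4303.

-1.4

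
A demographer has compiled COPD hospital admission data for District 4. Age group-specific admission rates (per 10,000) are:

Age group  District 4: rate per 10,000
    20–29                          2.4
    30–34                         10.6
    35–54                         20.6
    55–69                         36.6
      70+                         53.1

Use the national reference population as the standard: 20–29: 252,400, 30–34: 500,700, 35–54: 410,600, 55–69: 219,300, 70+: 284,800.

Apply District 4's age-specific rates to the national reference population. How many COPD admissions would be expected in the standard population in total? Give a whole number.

Expected COPD admissions = Σ (standard pop × age-specific rate ÷ 10,000)
= 252,400×2.4/10,000 + 500,700×10.6/10,000 + 410,600×20.6/10,000 + 219,300×36.6/10,000 + 284,800×53.1/10,000
= 60.58 + 530.74 + 845.84 + 802.64 + 1512.29 = 3752.08.

3752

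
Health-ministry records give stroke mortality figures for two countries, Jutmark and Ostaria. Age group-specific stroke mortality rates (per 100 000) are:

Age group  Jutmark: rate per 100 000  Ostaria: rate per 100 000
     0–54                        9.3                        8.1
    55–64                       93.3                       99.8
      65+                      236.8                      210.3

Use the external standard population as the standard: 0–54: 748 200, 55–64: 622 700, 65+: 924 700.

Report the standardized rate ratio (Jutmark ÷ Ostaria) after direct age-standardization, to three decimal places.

Standard total = 2 295 600; weights = 0.3259, 0.2713, 0.4028.
Jutmark: 0.3259×9.3 + 0.2713×93.3 + 0.4028×236.8 = 123.7259 per 100 000.
Ostaria: 0.3259×8.1 + 0.2713×99.8 + 0.4028×210.3 = 114.4234 per 100 000.
Ratio = 123.7259 ÷ 114.4234 = 1.08130.

1.081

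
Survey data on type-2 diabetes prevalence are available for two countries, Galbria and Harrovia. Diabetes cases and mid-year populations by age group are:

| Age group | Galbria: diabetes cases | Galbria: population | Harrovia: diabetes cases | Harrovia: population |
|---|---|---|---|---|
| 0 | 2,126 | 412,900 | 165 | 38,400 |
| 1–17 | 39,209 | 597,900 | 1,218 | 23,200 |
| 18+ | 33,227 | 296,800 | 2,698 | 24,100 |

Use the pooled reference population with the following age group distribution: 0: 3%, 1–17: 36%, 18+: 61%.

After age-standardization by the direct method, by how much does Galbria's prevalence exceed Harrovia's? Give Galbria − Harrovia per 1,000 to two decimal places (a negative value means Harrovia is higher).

Age-specific rates per 1,000 for Galbria: 5.149, 65.578, 111.951.
For Harrovia: 4.297, 52.500, 111.950.
Standard weights: 0.03, 0.36, 0.61.
Galbria: 0.0300×5.149 + 0.3600×65.578 + 0.6100×111.951 = 92.0525 per 1,000.
Harrovia: 0.0300×4.297 + 0.3600×52.500 + 0.6100×111.950 = 87.3185 per 1,000.
Difference = 92.0525 − 87.3185 = 4.7340.

4.73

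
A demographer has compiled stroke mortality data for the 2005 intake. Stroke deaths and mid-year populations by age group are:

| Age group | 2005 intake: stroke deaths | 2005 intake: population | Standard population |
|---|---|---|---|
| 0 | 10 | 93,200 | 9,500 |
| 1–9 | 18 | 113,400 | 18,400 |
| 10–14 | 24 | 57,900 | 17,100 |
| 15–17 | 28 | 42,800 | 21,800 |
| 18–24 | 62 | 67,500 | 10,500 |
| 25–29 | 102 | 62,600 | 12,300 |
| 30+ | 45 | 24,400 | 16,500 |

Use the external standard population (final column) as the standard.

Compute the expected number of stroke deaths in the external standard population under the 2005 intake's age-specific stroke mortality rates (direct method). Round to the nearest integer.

Age-specific rates per 100,000 for the 2005 intake: 10.73, 15.87, 41.45, 65.42, 91.85, 162.94, 184.43.
Expected stroke deaths = Σ (standard pop × age-specific rate ÷ 100,000)
= 9,500×10.73/100,000 + 18,400×15.87/100,000 + 17,100×41.45/100,000 + 21,800×65.42/100,000 + 10,500×91.85/100,000 + 12,300×162.94/100,000 + 16,500×184.43/100,000
= 1.02 + 2.92 + 7.09 + 14.26 + 9.64 + 20.04 + 30.43 = 85.41.

85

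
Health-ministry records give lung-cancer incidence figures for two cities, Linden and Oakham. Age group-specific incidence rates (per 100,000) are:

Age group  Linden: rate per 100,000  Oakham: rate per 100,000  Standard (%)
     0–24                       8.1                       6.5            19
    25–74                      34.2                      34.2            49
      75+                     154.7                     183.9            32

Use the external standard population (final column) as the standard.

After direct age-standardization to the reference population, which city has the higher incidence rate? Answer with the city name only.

Oakham

Standard weights: 0.19, 0.49, 0.32.
Linden: 0.1900×8.1 + 0.4900×34.2 + 0.3200×154.7 = 67.8010 per 100,000.
Oakham: 0.1900×6.5 + 0.4900×34.2 + 0.3200×183.9 = 76.8410 per 100,000.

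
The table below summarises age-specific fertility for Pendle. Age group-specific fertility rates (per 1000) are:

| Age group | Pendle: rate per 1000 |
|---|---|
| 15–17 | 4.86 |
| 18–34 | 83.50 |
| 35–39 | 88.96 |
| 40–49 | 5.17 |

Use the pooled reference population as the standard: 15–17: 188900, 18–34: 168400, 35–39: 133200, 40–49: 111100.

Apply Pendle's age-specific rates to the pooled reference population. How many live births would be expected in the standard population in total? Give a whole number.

27403

Expected live births = Σ (standard pop × age-specific rate ÷ 1000)
= 188900×4.86/1000 + 168400×83.50/1000 + 133200×88.96/1000 + 111100×5.17/1000
= 918.05 + 14061.40 + 11849.47 + 574.39 = 27403.31.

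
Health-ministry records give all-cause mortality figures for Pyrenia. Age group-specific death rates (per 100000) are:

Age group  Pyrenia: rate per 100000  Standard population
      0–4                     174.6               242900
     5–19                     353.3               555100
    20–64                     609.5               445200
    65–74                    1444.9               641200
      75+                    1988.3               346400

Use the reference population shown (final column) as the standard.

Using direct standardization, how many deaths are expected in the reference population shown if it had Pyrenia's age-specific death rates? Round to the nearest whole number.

21251

Expected deaths = Σ (standard pop × age-specific rate ÷ 100000)
= 242900×174.6/100000 + 555100×353.3/100000 + 445200×609.5/100000 + 641200×1444.9/100000 + 346400×1988.3/100000
= 424.10 + 1961.17 + 2713.49 + 9264.70 + 6887.47 = 21250.94.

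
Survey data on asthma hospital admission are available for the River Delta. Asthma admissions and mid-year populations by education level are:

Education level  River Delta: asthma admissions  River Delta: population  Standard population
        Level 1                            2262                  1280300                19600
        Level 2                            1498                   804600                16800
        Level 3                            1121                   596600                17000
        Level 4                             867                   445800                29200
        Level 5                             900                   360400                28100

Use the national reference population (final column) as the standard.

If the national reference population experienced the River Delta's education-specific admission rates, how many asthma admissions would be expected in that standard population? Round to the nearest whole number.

225

Education-specific rates per 10000 for the River Delta: 17.67, 18.62, 18.79, 19.45, 24.97.
Expected asthma admissions = Σ (standard pop × education-specific rate ÷ 10000)
= 19600×17.67/10000 + 16800×18.62/10000 + 17000×18.79/10000 + 29200×19.45/10000 + 28100×24.97/10000
= 34.63 + 31.28 + 31.94 + 56.79 + 70.17 = 224.81.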